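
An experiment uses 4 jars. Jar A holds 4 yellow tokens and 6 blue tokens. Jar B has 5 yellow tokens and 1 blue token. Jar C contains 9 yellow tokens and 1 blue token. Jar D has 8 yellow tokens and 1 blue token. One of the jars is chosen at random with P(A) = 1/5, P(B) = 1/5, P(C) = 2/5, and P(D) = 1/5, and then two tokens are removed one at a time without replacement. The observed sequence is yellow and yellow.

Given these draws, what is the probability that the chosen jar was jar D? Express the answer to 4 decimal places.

0.2448

Compute the likelihood of the observed sequence for each case: P(data | jar A) = (4/10)(3/9) = 2/15; P(data | jar B) = (5/6)(4/5) = 2/3; P(data | jar C) = (9/10)(8/9) = 4/5; P(data | jar D) = (8/9)(7/8) = 7/9.
Weighting by the prior gives 1/5 · 2/15 = 2/75, 1/5 · 2/3 = 2/15, 2/5 · 4/5 = 8/25, 1/5 · 7/9 = 7/45; with total 143/225.
Hence P(jar D | data) = (7/45) / (143/225) = 35/143.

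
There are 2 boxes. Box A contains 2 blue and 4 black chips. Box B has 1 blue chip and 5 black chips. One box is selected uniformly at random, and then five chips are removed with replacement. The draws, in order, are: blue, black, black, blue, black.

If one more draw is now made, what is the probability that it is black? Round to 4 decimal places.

Compute the likelihood of the observed sequence for each case: P(data | box A) = (2/6)(4/6)(4/6)(2/6)(4/6) = 0.032922; P(data | box B) = (1/6)(5/6)(5/6)(1/6)(5/6) = 0.016075.
Multiplying each by its prior: 1/2 · 0.032922 = 0.016461, 1/2 · 0.016075 = 0.0080376; with total 0.024498.
Dividing through by the total gives posterior P(box A | data) = 0.67192, P(box B | data) = 0.32808.
Averaging over the posterior, P(black next | data) = (2/3)(0.67192) + (5/6)(0.32808) = 0.72135.

0.7213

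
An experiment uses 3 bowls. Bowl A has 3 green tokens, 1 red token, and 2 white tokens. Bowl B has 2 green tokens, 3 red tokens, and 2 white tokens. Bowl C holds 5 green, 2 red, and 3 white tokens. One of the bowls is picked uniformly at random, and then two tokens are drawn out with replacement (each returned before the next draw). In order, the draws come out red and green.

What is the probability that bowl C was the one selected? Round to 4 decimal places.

Under each hypothesis, the probability of the observed sequence is: P(data | bowl A) = (1/6)(3/6) = 0.083333; P(data | bowl B) = (3/7)(2/7) = 0.12245; P(data | bowl C) = (2/10)(5/10) = 0.1.
Weighting by the prior gives 1/3 · 0.083333 = 0.027778, 1/3 · 0.12245 = 0.040816, 1/3 · 0.1 = 0.033333; summing to 0.10193.
Therefore the posterior P(bowl C | data) = (0.033333) / (0.10193) = 0.32703.

0.3270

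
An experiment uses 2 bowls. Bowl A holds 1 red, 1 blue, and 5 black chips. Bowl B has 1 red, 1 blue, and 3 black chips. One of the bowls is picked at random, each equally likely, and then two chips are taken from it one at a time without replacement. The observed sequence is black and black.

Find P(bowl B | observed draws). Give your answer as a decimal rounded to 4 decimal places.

0.3865

The likelihood of the observed sequence under each hypothesis: P(data | bowl A) = (5/7)(4/6) = 10/21; P(data | bowl B) = (3/5)(2/4) = 3/10.
The prior-weighted likelihoods are 1/2 · 10/21 = 5/21, 1/2 · 3/10 = 3/20; these sum to 163/420.
So P(bowl B | data) = (3/20) / (163/420) = 63/163.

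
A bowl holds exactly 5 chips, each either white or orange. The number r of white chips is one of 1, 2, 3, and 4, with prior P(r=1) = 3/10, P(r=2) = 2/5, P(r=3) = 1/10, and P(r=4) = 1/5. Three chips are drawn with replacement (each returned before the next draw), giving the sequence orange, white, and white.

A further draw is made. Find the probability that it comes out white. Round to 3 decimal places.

0.527

Compute the likelihood of the observed sequence for each case: P(data | r = 1) = (4/5)(1/5)(1/5) = 4/125; P(data | r = 2) = (3/5)(2/5)(2/5) = 12/125; P(data | r = 3) = (2/5)(3/5)(3/5) = 18/125; P(data | r = 4) = (1/5)(4/5)(4/5) = 16/125.
Weighting by the prior gives 3/10 · 4/125 = 6/625, 2/5 · 12/125 = 24/625, 1/10 · 18/125 = 9/625, 1/5 · 16/125 = 16/625; with total 11/125.
Dividing through by the total gives posterior P(r = 1 | data) = 6/55, P(r = 2 | data) = 24/55, P(r = 3 | data) = 9/55, P(r = 4 | data) = 16/55.
So P(white next | data) = Σ P(white next | H) P(H | data) = (1/5)(6/55) + (2/5)(24/55) + (3/5)(9/55) + (4/5)(16/55) = 29/55.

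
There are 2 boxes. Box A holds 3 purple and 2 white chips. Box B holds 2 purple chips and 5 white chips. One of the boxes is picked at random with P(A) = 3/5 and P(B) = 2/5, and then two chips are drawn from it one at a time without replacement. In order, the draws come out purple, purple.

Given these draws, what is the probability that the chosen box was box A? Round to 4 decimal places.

Compute the likelihood of the observed sequence for each case: P(data | box A) = (3/5)(2/4) = 0.3; P(data | box B) = (2/7)(1/6) = 0.047619.
Multiplying each by its prior: 3/5 · 0.3 = 0.18, 2/5 · 0.047619 = 0.019048; these sum to 0.19905.
Therefore the posterior P(box A | data) = (0.18) / (0.19905) = 0.90431.

0.9043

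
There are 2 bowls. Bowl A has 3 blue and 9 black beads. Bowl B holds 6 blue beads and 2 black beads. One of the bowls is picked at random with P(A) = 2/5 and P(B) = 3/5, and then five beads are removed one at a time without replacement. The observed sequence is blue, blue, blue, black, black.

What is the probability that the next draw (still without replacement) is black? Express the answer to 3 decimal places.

0.078

Compute the likelihood of the observed sequence for each case: P(data | bowl A) = (3/12)(2/11)(1/10)(9/9)(8/8) = 0.0045455; P(data | bowl B) = (6/8)(5/7)(4/6)(2/5)(1/4) = 0.035714.
The prior-weighted likelihoods are 2/5 · 0.0045455 = 0.0018182, 3/5 · 0.035714 = 0.021429; summing to 0.023247.
Normalising, the posterior is P(bowl A | data) = 0.078212, P(bowl B | data) = 0.92179.
So P(black next | data) = Σ P(black next | H) P(H | data) = (1)(0.078212) + (0)(0.92179) = 0.078212.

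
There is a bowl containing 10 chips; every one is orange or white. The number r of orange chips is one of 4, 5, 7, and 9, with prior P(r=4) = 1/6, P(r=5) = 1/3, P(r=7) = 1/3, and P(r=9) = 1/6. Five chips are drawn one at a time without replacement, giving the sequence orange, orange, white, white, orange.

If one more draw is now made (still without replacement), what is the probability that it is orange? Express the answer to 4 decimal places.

The likelihood of the observed sequence under each hypothesis: P(data | r = 4) = (4/10)(3/9)(6/8)(5/7)(2/6) = 0.02381; P(data | r = 5) = (5/10)(4/9)(5/8)(4/7)(3/6) = 0.039683; P(data | r = 7) = (7/10)(6/9)(3/8)(2/7)(5/6) = 0.041667; P(data | r = 9) = (9/10)(8/9)(1/8)(0/7) = 0.
The prior-weighted likelihoods are 1/6 · 0.02381 = 0.0039683, 1/3 · 0.039683 = 0.013228, 1/3 · 0.041667 = 0.013889, 1/6 · 0 = 0; these sum to 0.031085.
Dividing through by the total gives posterior P(r = 4 | data) = 0.12766, P(r = 5 | data) = 0.42553, P(r = 7 | data) = 0.44681, P(r = 9 | data) = 0.
So P(orange next | data) = Σ P(orange next | H) P(H | data) = (1/5)(0.12766) + (2/5)(0.42553) + (4/5)(0.44681) = 0.55319.

0.5532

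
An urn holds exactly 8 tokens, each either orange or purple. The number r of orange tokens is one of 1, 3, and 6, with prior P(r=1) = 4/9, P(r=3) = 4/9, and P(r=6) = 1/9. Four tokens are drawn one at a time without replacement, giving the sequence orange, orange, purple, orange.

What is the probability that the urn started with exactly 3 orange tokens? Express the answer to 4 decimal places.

0.3333

Compute the likelihood of the observed sequence for each case: P(data | r = 1) = (1/8)(0/7) = 0; P(data | r = 3) = (3/8)(2/7)(5/6)(1/5) = 1/56; P(data | r = 6) = (6/8)(5/7)(2/6)(4/5) = 1/7.
Multiplying each by its prior: 4/9 · 0 = 0, 4/9 · 1/56 = 1/126, 1/9 · 1/7 = 1/63; with total 1/42.
Hence P(r = 3 | data) = (1/126) / (1/42) = 1/3.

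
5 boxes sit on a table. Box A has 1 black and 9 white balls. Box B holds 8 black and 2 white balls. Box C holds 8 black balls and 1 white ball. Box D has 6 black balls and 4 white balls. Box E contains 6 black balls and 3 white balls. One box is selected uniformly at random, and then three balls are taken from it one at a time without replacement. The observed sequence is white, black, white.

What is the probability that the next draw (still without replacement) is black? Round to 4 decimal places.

0.5216

The likelihood of the observed sequence under each hypothesis: P(data | box A) = (9/10)(1/9)(8/8) = 1/10; P(data | box B) = (2/10)(8/9)(1/8) = 1/45; P(data | box C) = (1/9)(8/8)(0/7) = 0; P(data | box D) = (4/10)(6/9)(3/8) = 1/10; P(data | box E) = (3/9)(6/8)(2/7) = 1/14.
Multiplying each by its prior: 1/5 · 1/10 = 1/50, 1/5 · 1/45 = 1/225, 1/5 · 0 = 0, 1/5 · 1/10 = 1/50, 1/5 · 1/14 = 1/70; summing to 37/630.
Normalising, the posterior is P(box A | data) = 63/185, P(box B | data) = 14/185, P(box C | data) = 0, P(box D | data) = 63/185, P(box E | data) = 9/37.
So P(black next | data) = Σ P(black next | H) P(H | data) = (0)(63/185) + (1)(14/185) + (5/7)(63/185) + (5/6)(9/37) = 193/370.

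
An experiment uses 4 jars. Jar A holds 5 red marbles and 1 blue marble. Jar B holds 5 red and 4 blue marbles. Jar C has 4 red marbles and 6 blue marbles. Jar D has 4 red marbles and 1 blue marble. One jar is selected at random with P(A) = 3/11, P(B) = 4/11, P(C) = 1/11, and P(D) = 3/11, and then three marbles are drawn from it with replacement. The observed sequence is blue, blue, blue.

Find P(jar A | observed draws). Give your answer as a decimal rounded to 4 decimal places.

0.0230

For each hypothesis, P(data | H) works out to: P(data | jar A) = (1/6)(1/6)(1/6) = 0.0046296; P(data | jar B) = (4/9)(4/9)(4/9) = 0.087791; P(data | jar C) = (6/10)(6/10)(6/10) = 0.216; P(data | jar D) = (1/5)(1/5)(1/5) = 0.008.
The prior-weighted likelihoods are 3/11 · 0.0046296 = 0.0012626, 4/11 · 0.087791 = 0.031924, 1/11 · 0.216 = 0.019636, 3/11 · 0.008 = 0.0021818; with total 0.055005.
So P(jar A | data) = (0.0012626) / (0.055005) = 0.022955.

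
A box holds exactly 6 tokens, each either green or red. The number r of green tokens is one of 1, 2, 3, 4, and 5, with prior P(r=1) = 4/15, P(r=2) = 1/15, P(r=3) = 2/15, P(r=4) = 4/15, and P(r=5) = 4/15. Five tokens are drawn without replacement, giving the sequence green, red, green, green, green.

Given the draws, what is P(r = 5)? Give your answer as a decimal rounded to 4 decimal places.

0.7143

Under each hypothesis, the probability of the observed sequence is: P(data | r = 1) = (1/6)(5/5)(0/4) = 0; P(data | r = 2) = (2/6)(4/5)(1/4)(0/3) = 0; P(data | r = 3) = (3/6)(3/5)(2/4)(1/3)(0/2) = 0; P(data | r = 4) = (4/6)(2/5)(3/4)(2/3)(1/2) = 1/15; P(data | r = 5) = (5/6)(1/5)(4/4)(3/3)(2/2) = 1/6.
Multiplying each by its prior: 4/15 · 0 = 0, 1/15 · 0 = 0, 2/15 · 0 = 0, 4/15 · 1/15 = 4/225, 4/15 · 1/6 = 2/45; summing to 14/225.
Therefore the posterior P(r = 5 | data) = (2/45) / (14/225) = 5/7.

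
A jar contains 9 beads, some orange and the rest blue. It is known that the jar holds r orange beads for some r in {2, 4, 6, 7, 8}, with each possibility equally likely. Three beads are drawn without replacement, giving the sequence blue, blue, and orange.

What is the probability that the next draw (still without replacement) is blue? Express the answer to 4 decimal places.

For each hypothesis, P(data | H) works out to: P(data | r = 2) = (7/9)(6/8)(2/7) = 0.16667; P(data | r = 4) = (5/9)(4/8)(4/7) = 0.15873; P(data | r = 6) = (3/9)(2/8)(6/7) = 0.071429; P(data | r = 7) = (2/9)(1/8)(7/7) = 0.027778; P(data | r = 8) = (1/9)(0/8) = 0.
The prior-weighted likelihoods are 1/5 · 0.16667 = 0.033333, 1/5 · 0.15873 = 0.031746, 1/5 · 0.071429 = 0.014286, 1/5 · 0.027778 = 0.0055556, 1/5 · 0 = 0; these sum to 0.084921.
Normalising, the posterior is P(r = 2 | data) = 0.39252, P(r = 4 | data) = 0.37383, P(r = 6 | data) = 0.16822, P(r = 7 | data) = 0.065421, P(r = 8 | data) = 0.
The predictive probability is P(blue next | data) = (5/6)(0.39252) + (1/2)(0.37383) + (1/6)(0.16822) + (0)(0.065421) = 0.54206.

0.5421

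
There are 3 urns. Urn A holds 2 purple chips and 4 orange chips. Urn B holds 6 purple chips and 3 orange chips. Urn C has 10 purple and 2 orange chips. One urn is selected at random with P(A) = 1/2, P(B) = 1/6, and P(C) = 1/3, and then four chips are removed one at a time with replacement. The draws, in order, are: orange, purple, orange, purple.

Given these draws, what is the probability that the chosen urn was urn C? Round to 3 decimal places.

0.163

For each hypothesis, P(data | H) works out to: P(data | urn A) = (4/6)(2/6)(4/6)(2/6) = 0.049383; P(data | urn B) = (3/9)(6/9)(3/9)(6/9) = 0.049383; P(data | urn C) = (2/12)(10/12)(2/12)(10/12) = 0.01929.
Multiplying each by its prior: 1/2 · 0.049383 = 0.024691, 1/6 · 0.049383 = 0.0082305, 1/3 · 0.01929 = 0.00643; summing to 0.039352.
So P(urn C | data) = (0.00643) / (0.039352) = 0.1634.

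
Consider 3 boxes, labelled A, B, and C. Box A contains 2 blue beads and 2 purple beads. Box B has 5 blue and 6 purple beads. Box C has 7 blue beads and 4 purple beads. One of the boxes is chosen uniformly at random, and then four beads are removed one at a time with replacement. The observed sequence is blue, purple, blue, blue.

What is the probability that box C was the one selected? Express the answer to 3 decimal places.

Under each hypothesis, the probability of the observed sequence is: P(data | box A) = (2/4)(2/4)(2/4)(2/4) = 0.0625; P(data | box B) = (5/11)(6/11)(5/11)(5/11) = 0.051226; P(data | box C) = (7/11)(4/11)(7/11)(7/11) = 0.093709.
Multiplying each by its prior: 1/3 · 0.0625 = 0.020833, 1/3 · 0.051226 = 0.017075, 1/3 · 0.093709 = 0.031236; these sum to 0.069145.
Therefore the posterior P(box C | data) = (0.031236) / (0.069145) = 0.45175.

0.452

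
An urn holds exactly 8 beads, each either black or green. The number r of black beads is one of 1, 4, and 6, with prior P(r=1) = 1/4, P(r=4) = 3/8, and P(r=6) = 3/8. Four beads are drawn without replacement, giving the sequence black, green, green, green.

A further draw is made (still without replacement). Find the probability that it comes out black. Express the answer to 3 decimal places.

0.305

Compute the likelihood of the observed sequence for each case: P(data | r = 1) = (1/8)(7/7)(6/6)(5/5) = 0.125; P(data | r = 4) = (4/8)(4/7)(3/6)(2/5) = 0.057143; P(data | r = 6) = (6/8)(2/7)(1/6)(0/5) = 0.
Weighting by the prior gives 1/4 · 0.125 = 0.03125, 3/8 · 0.057143 = 0.021429, 3/8 · 0 = 0; with total 0.052679.
Normalising, the posterior is P(r = 1 | data) = 0.59322, P(r = 4 | data) = 0.40678, P(r = 6 | data) = 0.
Averaging over the posterior, P(black next | data) = (0)(0.59322) + (3/4)(0.40678) = 0.30508.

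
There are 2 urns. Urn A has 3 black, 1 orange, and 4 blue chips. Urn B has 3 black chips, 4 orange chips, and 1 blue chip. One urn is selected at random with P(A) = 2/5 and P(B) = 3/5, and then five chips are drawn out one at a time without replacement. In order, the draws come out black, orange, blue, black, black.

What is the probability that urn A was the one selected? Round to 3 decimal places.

0.400

Compute the likelihood of the observed sequence for each case: P(data | urn A) = (3/8)(1/7)(4/6)(2/5)(1/4) = 0.0035714; P(data | urn B) = (3/8)(4/7)(1/6)(2/5)(1/4) = 0.0035714.
The prior-weighted likelihoods are 2/5 · 0.0035714 = 0.0014286, 3/5 · 0.0035714 = 0.0021429; with total 0.0035714.
By Bayes' rule, P(urn A | data) = (0.0014286) / (0.0035714) = 0.4.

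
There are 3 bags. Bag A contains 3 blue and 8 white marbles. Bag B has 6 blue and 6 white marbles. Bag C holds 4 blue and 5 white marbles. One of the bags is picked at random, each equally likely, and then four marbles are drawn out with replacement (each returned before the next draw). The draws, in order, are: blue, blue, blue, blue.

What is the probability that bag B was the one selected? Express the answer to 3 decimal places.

For each hypothesis, P(data | H) works out to: P(data | bag A) = (3/11)(3/11)(3/11)(3/11) = 0.0055324; P(data | bag B) = (6/12)(6/12)(6/12)(6/12) = 0.0625; P(data | bag C) = (4/9)(4/9)(4/9)(4/9) = 0.039018.
The prior-weighted likelihoods are 1/3 · 0.0055324 = 0.0018441, 1/3 · 0.0625 = 0.020833, 1/3 · 0.039018 = 0.013006; these sum to 0.035684.
So P(bag B | data) = (0.020833) / (0.035684) = 0.58383.

0.584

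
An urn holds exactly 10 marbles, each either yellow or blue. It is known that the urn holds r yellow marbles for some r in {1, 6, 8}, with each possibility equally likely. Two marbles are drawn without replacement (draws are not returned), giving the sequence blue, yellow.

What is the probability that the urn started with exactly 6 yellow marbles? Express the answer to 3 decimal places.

Compute the likelihood of the observed sequence for each case: P(data | r = 1) = (9/10)(1/9) = 1/10; P(data | r = 6) = (4/10)(6/9) = 4/15; P(data | r = 8) = (2/10)(8/9) = 8/45.
Multiplying each by its prior: 1/3 · 1/10 = 1/30, 1/3 · 4/15 = 4/45, 1/3 · 8/45 = 8/135; summing to 49/270.
So P(r = 6 | data) = (4/45) / (49/270) = 24/49.

0.490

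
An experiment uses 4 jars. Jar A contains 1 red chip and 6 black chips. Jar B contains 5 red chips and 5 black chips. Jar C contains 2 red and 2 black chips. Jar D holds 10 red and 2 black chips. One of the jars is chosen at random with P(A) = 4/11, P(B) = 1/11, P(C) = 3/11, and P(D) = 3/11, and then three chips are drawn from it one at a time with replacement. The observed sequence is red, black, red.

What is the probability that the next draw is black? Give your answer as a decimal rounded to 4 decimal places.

0.4011

Compute the likelihood of the observed sequence for each case: P(data | jar A) = (1/7)(6/7)(1/7) = 0.017493; P(data | jar B) = (5/10)(5/10)(5/10) = 0.125; P(data | jar C) = (2/4)(2/4)(2/4) = 0.125; P(data | jar D) = (10/12)(2/12)(10/12) = 0.11574.
Weighting by the prior gives 4/11 · 0.017493 = 0.006361, 1/11 · 0.125 = 0.011364, 3/11 · 0.125 = 0.034091, 3/11 · 0.11574 = 0.031566; summing to 0.083381.
Normalising, the posterior is P(jar A | data) = 0.076288, P(jar B | data) = 0.13629, P(jar C | data) = 0.40886, P(jar D | data) = 0.37857.
The predictive probability is P(black next | data) = (6/7)(0.076288) + (1/2)(0.13629) + (1/2)(0.40886) + (1/6)(0.37857) = 0.40106.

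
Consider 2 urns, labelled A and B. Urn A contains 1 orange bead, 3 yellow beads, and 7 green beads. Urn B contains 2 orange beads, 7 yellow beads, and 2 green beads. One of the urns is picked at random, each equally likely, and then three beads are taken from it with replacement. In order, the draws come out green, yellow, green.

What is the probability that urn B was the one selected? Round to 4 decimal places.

The likelihood of the observed sequence under each hypothesis: P(data | urn A) = (7/11)(3/11)(7/11) = 0.11044; P(data | urn B) = (2/11)(7/11)(2/11) = 0.021037.
Multiplying each by its prior: 1/2 · 0.11044 = 0.055222, 1/2 · 0.021037 = 0.010518; summing to 0.06574.
Therefore the posterior P(urn B | data) = (0.010518) / (0.06574) = 0.16.

0.1600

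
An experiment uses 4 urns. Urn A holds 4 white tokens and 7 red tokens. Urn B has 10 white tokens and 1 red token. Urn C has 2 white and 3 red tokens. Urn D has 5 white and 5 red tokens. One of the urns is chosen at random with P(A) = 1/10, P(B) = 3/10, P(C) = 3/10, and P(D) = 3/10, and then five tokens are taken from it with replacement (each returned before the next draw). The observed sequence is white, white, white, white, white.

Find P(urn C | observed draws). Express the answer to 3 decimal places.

0.015

For each hypothesis, P(data | H) works out to: P(data | urn A) = (4/11)(4/11)(4/11)(4/11)(4/11) = 0.0063582; P(data | urn B) = (10/11)(10/11)(10/11)(10/11)(10/11) = 0.62092; P(data | urn C) = (2/5)(2/5)(2/5)(2/5)(2/5) = 0.01024; P(data | urn D) = (5/10)(5/10)(5/10)(5/10)(5/10) = 0.03125.
Multiplying each by its prior: 1/10 · 0.0063582 = 0.00063582, 3/10 · 0.62092 = 0.18628, 3/10 · 0.01024 = 0.003072, 3/10 · 0.03125 = 0.009375; summing to 0.19936.
By Bayes' rule, P(urn C | data) = (0.003072) / (0.19936) = 0.015409.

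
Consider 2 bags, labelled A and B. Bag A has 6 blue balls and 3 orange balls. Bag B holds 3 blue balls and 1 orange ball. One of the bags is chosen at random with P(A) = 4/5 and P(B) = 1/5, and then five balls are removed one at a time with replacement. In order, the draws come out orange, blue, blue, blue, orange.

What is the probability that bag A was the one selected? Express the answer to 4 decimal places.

0.8332

Under each hypothesis, the probability of the observed sequence is: P(data | bag A) = (3/9)(6/9)(6/9)(6/9)(3/9) = 0.032922; P(data | bag B) = (1/4)(3/4)(3/4)(3/4)(1/4) = 0.026367.
Weighting by the prior gives 4/5 · 0.032922 = 0.026337, 1/5 · 0.026367 = 0.0052734; summing to 0.031611.
By Bayes' rule, P(bag A | data) = (0.026337) / (0.031611) = 0.83318.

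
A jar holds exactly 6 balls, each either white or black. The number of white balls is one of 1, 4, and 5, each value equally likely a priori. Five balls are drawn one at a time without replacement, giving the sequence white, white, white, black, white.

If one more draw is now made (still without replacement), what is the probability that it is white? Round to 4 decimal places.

0.7143

The likelihood of the observed sequence under each hypothesis: P(data | r = 1) = (1/6)(0/5) = 0; P(data | r = 4) = (4/6)(3/5)(2/4)(2/3)(1/2) = 1/15; P(data | r = 5) = (5/6)(4/5)(3/4)(1/3)(2/2) = 1/6.
Multiplying each by its prior: 1/3 · 0 = 0, 1/3 · 1/15 = 1/45, 1/3 · 1/6 = 1/18; with total 7/90.
The posterior is then P(r = 1 | data) = 0, P(r = 4 | data) = 2/7, P(r = 5 | data) = 5/7.
The predictive probability is P(white next | data) = (0)(2/7) + (1)(5/7) = 5/7.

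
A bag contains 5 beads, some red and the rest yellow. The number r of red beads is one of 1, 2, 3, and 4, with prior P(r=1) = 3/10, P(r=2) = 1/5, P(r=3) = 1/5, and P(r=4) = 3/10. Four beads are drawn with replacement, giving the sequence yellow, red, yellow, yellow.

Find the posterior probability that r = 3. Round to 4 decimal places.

0.1333

Under each hypothesis, the probability of the observed sequence is: P(data | r = 1) = (4/5)(1/5)(4/5)(4/5) = 0.1024; P(data | r = 2) = (3/5)(2/5)(3/5)(3/5) = 0.0864; P(data | r = 3) = (2/5)(3/5)(2/5)(2/5) = 0.0384; P(data | r = 4) = (1/5)(4/5)(1/5)(1/5) = 0.0064.
Multiplying each by its prior: 3/10 · 0.1024 = 0.03072, 1/5 · 0.0864 = 0.01728, 1/5 · 0.0384 = 0.00768, 3/10 · 0.0064 = 0.00192; with total 0.0576.
Hence P(r = 3 | data) = (0.00768) / (0.0576) = 0.13333.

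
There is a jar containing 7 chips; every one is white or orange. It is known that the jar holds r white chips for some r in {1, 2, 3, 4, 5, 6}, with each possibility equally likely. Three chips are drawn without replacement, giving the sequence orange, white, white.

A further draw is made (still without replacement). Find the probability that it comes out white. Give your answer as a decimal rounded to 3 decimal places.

0.600

The likelihood of the observed sequence under each hypothesis: P(data | r = 1) = (6/7)(1/6)(0/5) = 0; P(data | r = 2) = (5/7)(2/6)(1/5) = 1/21; P(data | r = 3) = (4/7)(3/6)(2/5) = 4/35; P(data | r = 4) = (3/7)(4/6)(3/5) = 6/35; P(data | r = 5) = (2/7)(5/6)(4/5) = 4/21; P(data | r = 6) = (1/7)(6/6)(5/5) = 1/7.
Weighting by the prior gives 1/6 · 0 = 0, 1/6 · 1/21 = 1/126, 1/6 · 4/35 = 2/105, 1/6 · 6/35 = 1/35, 1/6 · 4/21 = 2/63, 1/6 · 1/7 = 1/42; with total 1/9.
The posterior is then P(r = 1 | data) = 0, P(r = 2 | data) = 1/14, P(r = 3 | data) = 6/35, P(r = 4 | data) = 9/35, P(r = 5 | data) = 2/7, P(r = 6 | data) = 3/14.
So P(white next | data) = Σ P(white next | H) P(H | data) = (0)(1/14) + (1/4)(6/35) + (1/2)(9/35) + (3/4)(2/7) + (1)(3/14) = 3/5.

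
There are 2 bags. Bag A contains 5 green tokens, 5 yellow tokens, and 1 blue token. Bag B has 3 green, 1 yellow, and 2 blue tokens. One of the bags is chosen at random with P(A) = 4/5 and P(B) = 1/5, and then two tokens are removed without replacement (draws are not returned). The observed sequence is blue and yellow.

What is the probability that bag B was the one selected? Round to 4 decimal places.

Compute the likelihood of the observed sequence for each case: P(data | bag A) = (1/11)(5/10) = 1/22; P(data | bag B) = (2/6)(1/5) = 1/15.
Multiplying each by its prior: 4/5 · 1/22 = 2/55, 1/5 · 1/15 = 1/75; these sum to 41/825.
So P(bag B | data) = (1/75) / (41/825) = 11/41.

0.2683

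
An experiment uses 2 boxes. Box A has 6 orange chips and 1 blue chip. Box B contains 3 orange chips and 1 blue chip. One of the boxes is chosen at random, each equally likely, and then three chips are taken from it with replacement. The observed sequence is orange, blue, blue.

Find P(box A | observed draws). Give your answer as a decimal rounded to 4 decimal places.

0.2718

Compute the likelihood of the observed sequence for each case: P(data | box A) = (6/7)(1/7)(1/7) = 0.017493; P(data | box B) = (3/4)(1/4)(1/4) = 0.046875.
Weighting by the prior gives 1/2 · 0.017493 = 0.0087464, 1/2 · 0.046875 = 0.023438; with total 0.032184.
By Bayes' rule, P(box A | data) = (0.0087464) / (0.032184) = 0.27176.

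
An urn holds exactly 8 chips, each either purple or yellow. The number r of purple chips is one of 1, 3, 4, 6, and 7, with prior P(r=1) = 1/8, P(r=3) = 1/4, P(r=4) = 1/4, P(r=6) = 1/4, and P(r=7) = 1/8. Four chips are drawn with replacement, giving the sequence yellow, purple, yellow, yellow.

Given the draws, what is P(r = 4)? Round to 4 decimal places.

0.2998

Compute the likelihood of the observed sequence for each case: P(data | r = 1) = (7/8)(1/8)(7/8)(7/8) = 0.08374; P(data | r = 3) = (5/8)(3/8)(5/8)(5/8) = 0.091553; P(data | r = 4) = (4/8)(4/8)(4/8)(4/8) = 0.0625; P(data | r = 6) = (2/8)(6/8)(2/8)(2/8) = 0.011719; P(data | r = 7) = (1/8)(7/8)(1/8)(1/8) = 0.001709.
Multiplying each by its prior: 1/8 · 0.08374 = 0.010468, 1/4 · 0.091553 = 0.022888, 1/4 · 0.0625 = 0.015625, 1/4 · 0.011719 = 0.0029297, 1/8 · 0.001709 = 0.00021362; with total 0.052124.
Hence P(r = 4 | data) = (0.015625) / (0.052124) = 0.29977.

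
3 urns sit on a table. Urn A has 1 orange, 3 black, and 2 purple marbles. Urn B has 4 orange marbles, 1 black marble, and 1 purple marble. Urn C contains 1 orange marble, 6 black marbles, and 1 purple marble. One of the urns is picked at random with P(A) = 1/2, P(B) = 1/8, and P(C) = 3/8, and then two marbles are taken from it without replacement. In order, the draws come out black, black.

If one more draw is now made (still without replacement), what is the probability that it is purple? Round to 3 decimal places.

0.277

Compute the likelihood of the observed sequence for each case: P(data | urn A) = (3/6)(2/5) = 0.2; P(data | urn B) = (1/6)(0/5) = 0; P(data | urn C) = (6/8)(5/7) = 0.53571.
The prior-weighted likelihoods are 1/2 · 0.2 = 0.1, 1/8 · 0 = 0, 3/8 · 0.53571 = 0.20089; with total 0.30089.
Normalising, the posterior is P(urn A | data) = 0.33234, P(urn B | data) = 0, P(urn C | data) = 0.66766.
Averaging over the posterior, P(purple next | data) = (1/2)(0.33234) + (1/6)(0.66766) = 0.27745.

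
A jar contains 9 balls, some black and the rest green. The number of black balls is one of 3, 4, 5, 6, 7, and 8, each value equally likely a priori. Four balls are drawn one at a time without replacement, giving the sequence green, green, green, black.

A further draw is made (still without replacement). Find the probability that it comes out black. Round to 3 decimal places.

Compute the likelihood of the observed sequence for each case: P(data | r = 3) = (6/9)(5/8)(4/7)(3/6) = 5/42; P(data | r = 4) = (5/9)(4/8)(3/7)(4/6) = 5/63; P(data | r = 5) = (4/9)(3/8)(2/7)(5/6) = 5/126; P(data | r = 6) = (3/9)(2/8)(1/7)(6/6) = 1/84; P(data | r = 7) = (2/9)(1/8)(0/7) = 0; P(data | r = 8) = (1/9)(0/8) = 0.
Weighting by the prior gives 1/6 · 5/42 = 5/252, 1/6 · 5/63 = 5/378, 1/6 · 5/126 = 5/756, 1/6 · 1/84 = 1/504, 1/6 · 0 = 0, 1/6 · 0 = 0; with total 1/24.
Dividing through by the total gives posterior P(r = 3 | data) = 10/21, P(r = 4 | data) = 20/63, P(r = 5 | data) = 10/63, P(r = 6 | data) = 1/21, P(r = 7 | data) = 0, P(r = 8 | data) = 0.
So P(black next | data) = Σ P(black next | H) P(H | data) = (2/5)(10/21) + (3/5)(20/63) + (4/5)(10/63) + (1)(1/21) = 5/9.

0.556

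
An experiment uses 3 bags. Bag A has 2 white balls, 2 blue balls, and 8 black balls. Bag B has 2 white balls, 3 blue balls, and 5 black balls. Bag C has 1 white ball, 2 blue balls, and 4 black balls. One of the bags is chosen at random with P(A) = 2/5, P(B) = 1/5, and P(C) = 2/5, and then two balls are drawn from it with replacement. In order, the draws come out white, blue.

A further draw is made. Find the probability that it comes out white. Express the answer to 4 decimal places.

0.1670

For each hypothesis, P(data | H) works out to: P(data | bag A) = (2/12)(2/12) = 0.027778; P(data | bag B) = (2/10)(3/10) = 0.06; P(data | bag C) = (1/7)(2/7) = 0.040816.
The prior-weighted likelihoods are 2/5 · 0.027778 = 0.011111, 1/5 · 0.06 = 0.012, 2/5 · 0.040816 = 0.016327; summing to 0.039438.
Normalising, the posterior is P(bag A | data) = 0.28174, P(bag B | data) = 0.30428, P(bag C | data) = 0.41398.
Averaging over the posterior, P(white next | data) = (1/6)(0.28174) + (1/5)(0.30428) + (1/7)(0.41398) = 0.16695.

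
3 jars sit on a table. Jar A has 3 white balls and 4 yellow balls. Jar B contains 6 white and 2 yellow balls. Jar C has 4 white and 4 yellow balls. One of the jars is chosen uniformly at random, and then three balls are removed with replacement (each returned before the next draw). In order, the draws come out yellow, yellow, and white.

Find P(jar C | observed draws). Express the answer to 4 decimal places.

0.4009

Compute the likelihood of the observed sequence for each case: P(data | jar A) = (4/7)(4/7)(3/7) = 0.13994; P(data | jar B) = (2/8)(2/8)(6/8) = 0.046875; P(data | jar C) = (4/8)(4/8)(4/8) = 0.125.
The prior-weighted likelihoods are 1/3 · 0.13994 = 0.046647, 1/3 · 0.046875 = 0.015625, 1/3 · 0.125 = 0.041667; with total 0.10394.
Therefore the posterior P(jar C | data) = (0.041667) / (0.10394) = 0.40088.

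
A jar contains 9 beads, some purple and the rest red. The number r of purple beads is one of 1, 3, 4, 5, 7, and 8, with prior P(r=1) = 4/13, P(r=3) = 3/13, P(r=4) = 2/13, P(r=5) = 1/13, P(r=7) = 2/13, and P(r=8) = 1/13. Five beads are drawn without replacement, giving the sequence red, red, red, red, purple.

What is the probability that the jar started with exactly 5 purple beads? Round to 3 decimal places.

0.011

Compute the likelihood of the observed sequence for each case: P(data | r = 1) = (8/9)(7/8)(6/7)(5/6)(1/5) = 0.11111; P(data | r = 3) = (6/9)(5/8)(4/7)(3/6)(3/5) = 0.071429; P(data | r = 4) = (5/9)(4/8)(3/7)(2/6)(4/5) = 0.031746; P(data | r = 5) = (4/9)(3/8)(2/7)(1/6)(5/5) = 0.0079365; P(data | r = 7) = (2/9)(1/8)(0/7) = 0; P(data | r = 8) = (1/9)(0/8) = 0.
The prior-weighted likelihoods are 4/13 · 0.11111 = 0.034188, 3/13 · 0.071429 = 0.016484, 2/13 · 0.031746 = 0.004884, 1/13 · 0.0079365 = 0.0006105, 2/13 · 0 = 0, 1/13 · 0 = 0; summing to 0.056166.
Therefore the posterior P(r = 5 | data) = (0.0006105) / (0.056166) = 0.01087.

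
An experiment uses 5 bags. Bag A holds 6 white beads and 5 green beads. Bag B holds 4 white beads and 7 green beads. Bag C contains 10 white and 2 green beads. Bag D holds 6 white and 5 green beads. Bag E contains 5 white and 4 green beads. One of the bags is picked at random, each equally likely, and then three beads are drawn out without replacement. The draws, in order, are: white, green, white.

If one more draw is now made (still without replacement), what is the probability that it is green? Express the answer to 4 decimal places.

0.4534

Compute the likelihood of the observed sequence for each case: P(data | bag A) = (6/11)(5/10)(5/9) = 0.15152; P(data | bag B) = (4/11)(7/10)(3/9) = 0.084848; P(data | bag C) = (10/12)(2/11)(9/10) = 0.13636; P(data | bag D) = (6/11)(5/10)(5/9) = 0.15152; P(data | bag E) = (5/9)(4/8)(4/7) = 0.15873.
Multiplying each by its prior: 1/5 · 0.15152 = 0.030303, 1/5 · 0.084848 = 0.01697, 1/5 · 0.13636 = 0.027273, 1/5 · 0.15152 = 0.030303, 1/5 · 0.15873 = 0.031746; with total 0.13659.
The posterior is then P(bag A | data) = 0.22185, P(bag B | data) = 0.12423, P(bag C | data) = 0.19966, P(bag D | data) = 0.22185, P(bag E | data) = 0.23241.
So P(green next | data) = Σ P(green next | H) P(H | data) = (1/2)(0.22185) + (3/4)(0.12423) + (1/9)(0.19966) + (1/2)(0.22185) + (1/2)(0.23241) = 0.45341.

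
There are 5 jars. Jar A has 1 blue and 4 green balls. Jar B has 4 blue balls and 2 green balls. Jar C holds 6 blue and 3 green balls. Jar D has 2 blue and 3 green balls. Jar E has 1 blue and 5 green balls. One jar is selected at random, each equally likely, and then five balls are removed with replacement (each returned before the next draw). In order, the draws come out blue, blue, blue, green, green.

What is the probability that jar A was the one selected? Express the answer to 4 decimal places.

For each hypothesis, P(data | H) works out to: P(data | jar A) = (1/5)(1/5)(1/5)(4/5)(4/5) = 0.00512; P(data | jar B) = (4/6)(4/6)(4/6)(2/6)(2/6) = 0.032922; P(data | jar C) = (6/9)(6/9)(6/9)(3/9)(3/9) = 0.032922; P(data | jar D) = (2/5)(2/5)(2/5)(3/5)(3/5) = 0.02304; P(data | jar E) = (1/6)(1/6)(1/6)(5/6)(5/6) = 0.003215.
Weighting by the prior gives 1/5 · 0.00512 = 0.001024, 1/5 · 0.032922 = 0.0065844, 1/5 · 0.032922 = 0.0065844, 1/5 · 0.02304 = 0.004608, 1/5 · 0.003215 = 0.000643; these sum to 0.019444.
By Bayes' rule, P(jar A | data) = (0.001024) / (0.019444) = 0.052665.

0.0527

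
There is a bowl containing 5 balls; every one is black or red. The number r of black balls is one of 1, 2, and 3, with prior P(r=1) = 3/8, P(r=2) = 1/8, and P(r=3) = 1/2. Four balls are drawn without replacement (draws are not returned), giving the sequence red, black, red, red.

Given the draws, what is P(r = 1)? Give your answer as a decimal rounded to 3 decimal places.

0.857

For each hypothesis, P(data | H) works out to: P(data | r = 1) = (4/5)(1/4)(3/3)(2/2) = 1/5; P(data | r = 2) = (3/5)(2/4)(2/3)(1/2) = 1/10; P(data | r = 3) = (2/5)(3/4)(1/3)(0/2) = 0.
The prior-weighted likelihoods are 3/8 · 1/5 = 3/40, 1/8 · 1/10 = 1/80, 1/2 · 0 = 0; summing to 7/80.
By Bayes' rule, P(r = 1 | data) = (3/40) / (7/80) = 6/7.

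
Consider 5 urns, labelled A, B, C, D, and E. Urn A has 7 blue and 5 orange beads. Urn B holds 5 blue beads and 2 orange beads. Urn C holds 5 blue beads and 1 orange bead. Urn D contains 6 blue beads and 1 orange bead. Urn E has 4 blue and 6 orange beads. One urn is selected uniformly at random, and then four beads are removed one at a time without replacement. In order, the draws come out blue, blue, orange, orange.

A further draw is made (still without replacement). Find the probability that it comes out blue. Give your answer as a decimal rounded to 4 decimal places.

0.6093

For each hypothesis, P(data | H) works out to: P(data | urn A) = (7/12)(6/11)(5/10)(4/9) = 0.070707; P(data | urn B) = (5/7)(4/6)(2/5)(1/4) = 0.047619; P(data | urn C) = (5/6)(4/5)(1/4)(0/3) = 0; P(data | urn D) = (6/7)(5/6)(1/5)(0/4) = 0; P(data | urn E) = (4/10)(3/9)(6/8)(5/7) = 0.071429.
The prior-weighted likelihoods are 1/5 · 0.070707 = 0.014141, 1/5 · 0.047619 = 0.0095238, 1/5 · 0 = 0, 1/5 · 0 = 0, 1/5 · 0.071429 = 0.014286; these sum to 0.037951.
The posterior is then P(urn A | data) = 0.37262, P(urn B | data) = 0.25095, P(urn C | data) = 0, P(urn D | data) = 0, P(urn E | data) = 0.37643.
So P(blue next | data) = Σ P(blue next | H) P(H | data) = (5/8)(0.37262) + (1)(0.25095) + (1/3)(0.37643) = 0.60932.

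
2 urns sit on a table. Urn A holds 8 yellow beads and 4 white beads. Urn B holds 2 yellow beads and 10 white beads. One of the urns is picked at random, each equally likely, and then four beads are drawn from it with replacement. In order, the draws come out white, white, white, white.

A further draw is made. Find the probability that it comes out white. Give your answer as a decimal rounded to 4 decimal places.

The likelihood of the observed sequence under each hypothesis: P(data | urn A) = (4/12)(4/12)(4/12)(4/12) = 0.012346; P(data | urn B) = (10/12)(10/12)(10/12)(10/12) = 0.48225.
Multiplying each by its prior: 1/2 · 0.012346 = 0.0061728, 1/2 · 0.48225 = 0.24113; with total 0.2473.
The posterior is then P(urn A | data) = 0.024961, P(urn B | data) = 0.97504.
Averaging over the posterior, P(white next | data) = (1/3)(0.024961) + (5/6)(0.97504) = 0.82085.

0.8209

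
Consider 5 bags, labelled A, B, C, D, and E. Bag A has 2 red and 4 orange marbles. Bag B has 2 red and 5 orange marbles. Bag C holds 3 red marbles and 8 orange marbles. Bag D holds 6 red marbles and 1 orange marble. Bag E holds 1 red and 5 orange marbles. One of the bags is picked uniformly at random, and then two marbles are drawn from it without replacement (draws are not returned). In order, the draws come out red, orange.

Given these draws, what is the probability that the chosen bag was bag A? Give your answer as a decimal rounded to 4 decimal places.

Under each hypothesis, the probability of the observed sequence is: P(data | bag A) = (2/6)(4/5) = 4/15; P(data | bag B) = (2/7)(5/6) = 5/21; P(data | bag C) = (3/11)(8/10) = 12/55; P(data | bag D) = (6/7)(1/6) = 1/7; P(data | bag E) = (1/6)(5/5) = 1/6.
The prior-weighted likelihoods are 1/5 · 4/15 = 4/75, 1/5 · 5/21 = 1/21, 1/5 · 12/55 = 12/275, 1/5 · 1/7 = 1/35, 1/5 · 1/6 = 1/30; summing to 159/770.
By Bayes' rule, P(bag A | data) = (4/75) / (159/770) = 616/2385.

0.2583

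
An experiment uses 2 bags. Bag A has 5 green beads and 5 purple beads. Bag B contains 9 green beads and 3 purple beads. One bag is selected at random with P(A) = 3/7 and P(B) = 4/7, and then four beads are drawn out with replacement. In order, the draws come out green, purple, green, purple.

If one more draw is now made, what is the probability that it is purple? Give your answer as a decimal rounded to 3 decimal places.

0.393

For each hypothesis, P(data | H) works out to: P(data | bag A) = (5/10)(5/10)(5/10)(5/10) = 1/16; P(data | bag B) = (9/12)(3/12)(9/12)(3/12) = 9/256.
Multiplying each by its prior: 3/7 · 1/16 = 3/112, 4/7 · 9/256 = 9/448; with total 3/64.
The posterior is then P(bag A | data) = 4/7, P(bag B | data) = 3/7.
So P(purple next | data) = Σ P(purple next | H) P(H | data) = (1/2)(4/7) + (1/4)(3/7) = 11/28.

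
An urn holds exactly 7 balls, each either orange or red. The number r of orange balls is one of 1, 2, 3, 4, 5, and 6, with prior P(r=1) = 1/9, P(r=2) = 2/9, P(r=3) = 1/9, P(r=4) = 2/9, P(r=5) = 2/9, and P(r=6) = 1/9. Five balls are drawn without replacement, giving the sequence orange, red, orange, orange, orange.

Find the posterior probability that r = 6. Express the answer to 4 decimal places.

0.3659

For each hypothesis, P(data | H) works out to: P(data | r = 1) = (1/7)(6/6)(0/5) = 0; P(data | r = 2) = (2/7)(5/6)(1/5)(0/4) = 0; P(data | r = 3) = (3/7)(4/6)(2/5)(1/4)(0/3) = 0; P(data | r = 4) = (4/7)(3/6)(3/5)(2/4)(1/3) = 1/35; P(data | r = 5) = (5/7)(2/6)(4/5)(3/4)(2/3) = 2/21; P(data | r = 6) = (6/7)(1/6)(5/5)(4/4)(3/3) = 1/7.
Weighting by the prior gives 1/9 · 0 = 0, 2/9 · 0 = 0, 1/9 · 0 = 0, 2/9 · 1/35 = 2/315, 2/9 · 2/21 = 4/189, 1/9 · 1/7 = 1/63; summing to 41/945.
So P(r = 6 | data) = (1/63) / (41/945) = 15/41.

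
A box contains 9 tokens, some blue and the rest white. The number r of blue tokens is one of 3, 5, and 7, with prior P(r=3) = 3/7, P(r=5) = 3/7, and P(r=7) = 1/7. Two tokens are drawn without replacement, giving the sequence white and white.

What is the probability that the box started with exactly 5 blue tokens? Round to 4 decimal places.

For each hypothesis, P(data | H) works out to: P(data | r = 3) = (6/9)(5/8) = 5/12; P(data | r = 5) = (4/9)(3/8) = 1/6; P(data | r = 7) = (2/9)(1/8) = 1/36.
Multiplying each by its prior: 3/7 · 5/12 = 5/28, 3/7 · 1/6 = 1/14, 1/7 · 1/36 = 1/252; summing to 16/63.
Therefore the posterior P(r = 5 | data) = (1/14) / (16/63) = 9/32.

0.2813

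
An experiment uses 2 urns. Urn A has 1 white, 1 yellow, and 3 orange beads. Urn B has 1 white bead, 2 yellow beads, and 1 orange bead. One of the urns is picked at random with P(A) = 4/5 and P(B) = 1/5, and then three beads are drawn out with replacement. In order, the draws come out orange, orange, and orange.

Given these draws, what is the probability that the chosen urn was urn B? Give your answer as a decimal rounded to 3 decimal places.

For each hypothesis, P(data | H) works out to: P(data | urn A) = (3/5)(3/5)(3/5) = 0.216; P(data | urn B) = (1/4)(1/4)(1/4) = 0.015625.
Weighting by the prior gives 4/5 · 0.216 = 0.1728, 1/5 · 0.015625 = 0.003125; these sum to 0.17592.
Hence P(urn B | data) = (0.003125) / (0.17592) = 0.017763.

0.018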